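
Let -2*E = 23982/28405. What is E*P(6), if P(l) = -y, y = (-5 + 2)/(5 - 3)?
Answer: -35973/56810 ≈ -0.63322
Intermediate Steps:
E = -11991/28405 ≈ -0.42214
y = -3/2 ≈ -1.5000
P(l) = 3/2 (P(l) = -1*(-3/2) = 3/2)
E*P(6) = -11991/28405*3/2 = -35973/56810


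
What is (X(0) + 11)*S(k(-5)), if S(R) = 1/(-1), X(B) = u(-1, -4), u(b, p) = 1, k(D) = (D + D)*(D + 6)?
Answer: -12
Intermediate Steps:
k(D) = 2*D*(6 + D) (k(D) = (2*D)*(6 + D) = 2*D*(6 + D))
X(B) = 1
S(R) = -1
(X(0) + 11)*S(k(-5)) = (1 + 11)*(-1) = 12*(-1) = -12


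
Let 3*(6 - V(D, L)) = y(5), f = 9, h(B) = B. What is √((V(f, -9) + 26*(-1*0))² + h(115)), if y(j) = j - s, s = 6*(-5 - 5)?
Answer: 2*√811/3 ≈ 18.985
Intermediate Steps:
s = -60 (s = 6*(-10) = -60)
y(j) = 60 + j (y(j) = j - 1*(-60) = j + 60 = 60 + j)
V(D, L) = -47/3 (V(D, L) = 6 - (60 + 5)/3 = 6 - ⅓*65 = 6 - 65/3 = -47/3)
√((V(f, -9) + 26*(-1*0))² + h(115)) = √((-47/3 + 26*(-1*0))² + 115) = √((-47/3 + 26*0)² + 115) = √((-47/3 + 0)² + 115) = √((-47/3)² + 115) = √(2209/9 + 115) = √(3244/9) = 2*√811/3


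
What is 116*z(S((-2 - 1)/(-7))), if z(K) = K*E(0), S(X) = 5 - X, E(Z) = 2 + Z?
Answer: 7424/7 ≈ 1060.6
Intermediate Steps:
z(K) = 2*K (z(K) = K*(2 + 0) = K*2 = 2*K)
116*z(S((-2 - 1)/(-7))) = 116*(2*(5 - (-2 - 1)/(-7))) = 116*(2*(5 - (-3)*(-1)/7)) = 116*(2*(5 - 1*3/7)) = 116*(2*(5 - 3/7)) = 116*(2*(32/7)) = 116*(64/7) = 7424/7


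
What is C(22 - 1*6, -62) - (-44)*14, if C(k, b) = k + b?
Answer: 570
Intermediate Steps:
C(k, b) = b + k
C(22 - 1*6, -62) - (-44)*14 = (-62 + (22 - 1*6)) - (-44)*14 = (-62 + (22 - 6)) - 1*(-616) = (-62 + 16) + 616 = -46 + 616 = 570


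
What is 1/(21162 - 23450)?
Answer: -1/2288 ≈ -0.00043706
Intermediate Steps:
1/(21162 - 23450) = 1/(-2288) = -1/2288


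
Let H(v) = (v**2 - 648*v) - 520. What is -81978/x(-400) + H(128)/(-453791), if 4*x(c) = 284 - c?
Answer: -953574562/1989699 ≈ -479.26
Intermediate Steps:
H(v) = -520 + v**2 - 648*v
x(c) = 71 - c/4 (x(c) = (284 - c)/4 = 71 - c/4)
-81978/x(-400) + H(128)/(-453791) = -81978/(71 - 1/4*(-400)) + (-520 + 128**2 - 648*128)/(-453791) = -81978/(71 + 100) + (-520 + 16384 - 82944)*(-1/453791) = -81978/171 - 67080*(-1/453791) = -81978*1/171 + 5160/34907 = -27326/57 + 5160/34907 = -953574562/1989699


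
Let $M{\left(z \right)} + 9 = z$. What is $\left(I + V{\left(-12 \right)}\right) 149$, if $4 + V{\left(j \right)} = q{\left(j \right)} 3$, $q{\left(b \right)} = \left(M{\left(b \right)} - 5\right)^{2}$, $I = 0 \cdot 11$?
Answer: $301576$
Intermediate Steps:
$I = 0$
$M{\left(z \right)} = -9 + z$
$q{\left(b \right)} = \left(-14 + b\right)^{2}$ ($q{\left(b \right)} = \left(\left(-9 + b\right) - 5\right)^{2} = \left(-14 + b\right)^{2}$)
$V{\left(j \right)} = -4 + 3 \left(-14 + j\right)^{2}$ ($V{\left(j \right)} = -4 + \left(-14 + j\right)^{2} \cdot 3 = -4 + 3 \left(-14 + j\right)^{2}$)
$\left(I + V{\left(-12 \right)}\right) 149 = \left(0 - \left(4 - 3 \left(-14 - 12\right)^{2}\right)\right) 149 = \left(0 - \left(4 - 3 \left(-26\right)^{2}\right)\right) 149 = \left(0 + \left(-4 + 3 \cdot 676\right)\right) 149 = \left(0 + \left(-4 + 2028\right)\right) 149 = \left(0 + 2024\right) 149 = 2024 \cdot 149 = 301576$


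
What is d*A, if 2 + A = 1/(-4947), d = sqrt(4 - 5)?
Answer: -9895*I/4947 ≈ -2.0002*I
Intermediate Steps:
d = I (d = sqrt(-1) = I ≈ 1.0*I)
A = -9895/4947 (A = -2 + 1/(-4947) = -2 - 1/4947 = -9895/4947 ≈ -2.0002)
d*A = I*(-9895/4947) = -9895*I/4947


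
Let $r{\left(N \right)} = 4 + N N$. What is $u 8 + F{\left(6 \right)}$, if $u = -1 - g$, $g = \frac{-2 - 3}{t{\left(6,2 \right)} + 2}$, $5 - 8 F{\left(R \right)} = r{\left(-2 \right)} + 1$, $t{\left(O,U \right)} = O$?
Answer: $- \frac{7}{2} \approx -3.5$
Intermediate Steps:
$r{\left(N \right)} = 4 + N^{2}$
$F{\left(R \right)} = - \frac{1}{2}$ ($F{\left(R \right)} = \frac{5}{8} - \frac{\left(4 + \left(-2\right)^{2}\right) + 1}{8} = \frac{5}{8} - \frac{\left(4 + 4\right) + 1}{8} = \frac{5}{8} - \frac{8 + 1}{8} = \frac{5}{8} - \frac{9}{8} = - \frac{1}{2}$)
$g = - \frac{5}{8}$ ($g = \frac{-2 - 3}{6 + 2} = - \frac{5}{8} \approx -0.625$)
$u = - \frac{3}{8}$ ($u = -1 - - \frac{5}{8} = -1 + \frac{5}{8} = - \frac{3}{8} \approx -0.375$)
$u 8 + F{\left(6 \right)} = \left(- \frac{3}{8}\right) 8 - \frac{1}{2} = -3 - \frac{1}{2} = - \frac{7}{2}$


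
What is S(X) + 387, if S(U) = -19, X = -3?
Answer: 368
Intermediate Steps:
S(X) + 387 = -19 + 387 = 368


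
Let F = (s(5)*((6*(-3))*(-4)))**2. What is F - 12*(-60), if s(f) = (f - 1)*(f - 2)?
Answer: 747216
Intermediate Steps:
s(f) = (-1 + f)*(-2 + f)
F = 746496 (F = ((2 + 5**2 - 3*5)*((6*(-3))*(-4)))**2 = ((2 + 25 - 15)*(-18*(-4)))**2 = (12*72)**2 = 864**2 = 746496)
F - 12*(-60) = 746496 - 12*(-60) = 746496 + 720 = 747216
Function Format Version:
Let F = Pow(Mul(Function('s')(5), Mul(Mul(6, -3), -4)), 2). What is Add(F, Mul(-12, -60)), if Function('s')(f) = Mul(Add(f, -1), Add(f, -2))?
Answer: 747216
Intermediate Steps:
Function('s')(f) = Mul(Add(-1, f), Add(-2, f))
F = 746496 (F = Pow(Mul(Add(2, Pow(5, 2), Mul(-3, 5)), Mul(Mul(6, -3), -4)), 2) = Pow(Mul(Add(2, 25, -15), Mul(-18, -4)), 2) = Pow(Mul(12, 72), 2) = Pow(864, 2) = 746496)
Add(F, Mul(-12, -60)) = Add(746496, Mul(-12, -60)) = Add(746496, 720) = 747216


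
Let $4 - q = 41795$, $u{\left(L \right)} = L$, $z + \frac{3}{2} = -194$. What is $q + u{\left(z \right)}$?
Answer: $- \frac{83973}{2} \approx -41987.0$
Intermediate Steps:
$z = - \frac{391}{2}$ ($z = - \frac{3}{2} - 194 = - \frac{391}{2} \approx -195.5$)
$q = -41791$ ($q = 4 - 41795 = -41791$)
$q + u{\left(z \right)} = -41791 - \frac{391}{2} = - \frac{83973}{2}$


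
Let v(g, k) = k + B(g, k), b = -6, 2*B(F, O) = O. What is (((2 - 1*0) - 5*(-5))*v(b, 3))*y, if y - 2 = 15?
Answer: 4131/2 ≈ 2065.5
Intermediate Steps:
y = 17 (y = 2 + 15 = 17)
B(F, O) = O/2
v(g, k) = 3*k/2 (v(g, k) = k + k/2 = 3*k/2)
(((2 - 1*0) - 5*(-5))*v(b, 3))*y = (((2 - 1*0) - 5*(-5))*((3/2)*3))*17 = (((2 + 0) + 25)*(9/2))*17 = ((2 + 25)*(9/2))*17 = (27*(9/2))*17 = (243/2)*17 = 4131/2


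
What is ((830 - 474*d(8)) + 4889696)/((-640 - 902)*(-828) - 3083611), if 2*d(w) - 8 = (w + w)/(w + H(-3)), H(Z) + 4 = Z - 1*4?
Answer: -4889894/1806835 ≈ -2.7063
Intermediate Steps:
H(Z) = -8 + Z (H(Z) = -4 + (Z - 1*4) = -4 + (Z - 4) = -4 + (-4 + Z) = -8 + Z)
d(w) = 4 + w/(-11 + w) (d(w) = 4 + ((w + w)/(w + (-8 - 3)))/2 = 4 + ((2*w)/(w - 11))/2 = 4 + ((2*w)/(-11 + w))/2 = 4 + (2*w/(-11 + w))/2 = 4 + w/(-11 + w))
((830 - 474*d(8)) + 4889696)/((-640 - 902)*(-828) - 3083611) = ((830 - 474*(-44 + 5*8)/(-11 + 8)) + 4889696)/((-640 - 902)*(-828) - 3083611) = ((830 - 474*(-44 + 40)/(-3)) + 4889696)/(-1542*(-828) - 3083611) = ((830 - (-158)*(-4)) + 4889696)/(1276776 - 3083611) = ((830 - 474*4/3) + 4889696)/(-1806835) = ((830 - 632) + 4889696)*(-1/1806835) = (198 + 4889696)*(-1/1806835) = 4889894*(-1/1806835) = -4889894/1806835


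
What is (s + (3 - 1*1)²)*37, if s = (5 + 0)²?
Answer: 1073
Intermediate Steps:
s = 25 (s = 5² = 25)
(s + (3 - 1*1)²)*37 = (25 + (3 - 1*1)²)*37 = (25 + (3 - 1)²)*37 = (25 + 2²)*37 = (25 + 4)*37 = 29*37 = 1073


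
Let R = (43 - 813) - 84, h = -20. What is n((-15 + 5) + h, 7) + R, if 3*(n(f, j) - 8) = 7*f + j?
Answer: -2741/3 ≈ -913.67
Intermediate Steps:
n(f, j) = 8 + j/3 + 7*f/3 (n(f, j) = 8 + (7*f + j)/3 = 8 + (j + 7*f)/3 = 8 + (j/3 + 7*f/3) = 8 + j/3 + 7*f/3)
R = -854 (R = -770 - 84 = -854)
n((-15 + 5) + h, 7) + R = (8 + (1/3)*7 + 7*((-15 + 5) - 20)/3) - 854 = (8 + 7/3 + 7*(-10 - 20)/3) - 854 = (8 + 7/3 + (7/3)*(-30)) - 854 = (8 + 7/3 - 70) - 854 = -179/3 - 854 = -2741/3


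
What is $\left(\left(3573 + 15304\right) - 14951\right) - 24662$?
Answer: $-20736$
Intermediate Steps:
$\left(\left(3573 + 15304\right) - 14951\right) - 24662 = \left(18877 - 14951\right) - 24662 = 3926 - 24662 = -20736$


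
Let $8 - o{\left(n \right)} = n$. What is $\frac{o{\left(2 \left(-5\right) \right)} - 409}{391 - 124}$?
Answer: $- \frac{391}{267} \approx -1.4644$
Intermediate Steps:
$o{\left(n \right)} = 8 - n$
$\frac{o{\left(2 \left(-5\right) \right)} - 409}{391 - 124} = \frac{\left(8 - 2 \left(-5\right)\right) - 409}{391 - 124} = \frac{\left(8 - -10\right) - 409}{267} = \left(\left(8 + 10\right) - 409\right) \frac{1}{267} = \left(18 - 409\right) \frac{1}{267} = \left(-391\right) \frac{1}{267} = - \frac{391}{267}$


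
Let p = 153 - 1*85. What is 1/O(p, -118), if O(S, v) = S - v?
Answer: 1/186 ≈ 0.0053763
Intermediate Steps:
p = 68 (p = 153 - 85 = 68)
1/O(p, -118) = 1/(68 - 1*(-118)) = 1/(68 + 118) = 1/186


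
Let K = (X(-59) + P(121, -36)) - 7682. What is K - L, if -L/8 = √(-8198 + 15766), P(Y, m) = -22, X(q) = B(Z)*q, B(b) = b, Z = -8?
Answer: -7232 + 32*√473 ≈ -6536.0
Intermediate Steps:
X(q) = -8*q
K = -7232 (K = (-8*(-59) - 22) - 7682 = (472 - 22) - 7682 = 450 - 7682 = -7232)
L = -32*√473 (L = -8*√(-8198 + 15766) = -32*√473 ≈ -695.95)
K - L = -7232 - (-32)*√473 = -7232 + 32*√473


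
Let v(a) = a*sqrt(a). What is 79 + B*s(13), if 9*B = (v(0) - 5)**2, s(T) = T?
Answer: 1036/9 ≈ 115.11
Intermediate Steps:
v(a) = a**(3/2)
B = 25/9 (B = (0**(3/2) - 5)**2/9 = (0 - 5)**2/9 = (1/9)*(-5)**2 = (1/9)*25 = 25/9 ≈ 2.7778)
79 + B*s(13) = 79 + (25/9)*13 = 79 + 325/9 = 1036/9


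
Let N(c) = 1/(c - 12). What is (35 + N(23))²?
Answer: 148996/121 ≈ 1231.4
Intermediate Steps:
N(c) = 1/(-12 + c)
(35 + N(23))² = (35 + 1/(-12 + 23))² = (35 + 1/11)² = (386/11)² = 148996/121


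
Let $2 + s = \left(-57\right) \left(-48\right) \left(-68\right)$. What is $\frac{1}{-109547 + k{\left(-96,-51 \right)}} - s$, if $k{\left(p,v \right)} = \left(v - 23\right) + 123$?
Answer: $\frac{20372102899}{109498} \approx 1.8605 \cdot 10^{5}$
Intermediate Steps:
$k{\left(p,v \right)} = 100 + v$ ($k{\left(p,v \right)} = \left(-23 + v\right) + 123 = 100 + v$)
$s = -186050$ ($s = -2 + \left(-57\right) \left(-48\right) \left(-68\right) = -2 + 2736 \left(-68\right) = -2 - 186048 = -186050$)
$\frac{1}{-109547 + k{\left(-96,-51 \right)}} - s = \frac{1}{-109547 + \left(100 - 51\right)} - -186050 = \frac{1}{-109547 + 49} + 186050 = \frac{1}{-109498} + 186050 = - \frac{1}{109498} + 186050 = \frac{20372102899}{109498}$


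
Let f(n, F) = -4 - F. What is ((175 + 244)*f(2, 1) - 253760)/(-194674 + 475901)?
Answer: -255855/281227 ≈ -0.90978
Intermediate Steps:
((175 + 244)*f(2, 1) - 253760)/(-194674 + 475901) = ((175 + 244)*(-4 - 1*1) - 253760)/(-194674 + 475901) = (419*(-4 - 1) - 253760)/281227 = (419*(-5) - 253760)*(1/281227) = (-2095 - 253760)*(1/281227) = -255855*1/281227 = -255855/281227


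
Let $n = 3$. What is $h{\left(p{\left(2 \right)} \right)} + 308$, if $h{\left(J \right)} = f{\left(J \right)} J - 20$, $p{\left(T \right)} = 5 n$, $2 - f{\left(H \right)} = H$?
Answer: $93$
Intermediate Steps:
$f{\left(H \right)} = 2 - H$
$p{\left(T \right)} = 15$ ($p{\left(T \right)} = 5 \cdot 3 = 15$)
$h{\left(J \right)} = -20 + J \left(2 - J\right)$ ($h{\left(J \right)} = \left(2 - J\right) J - 20 = J \left(2 - J\right) - 20 = -20 + J \left(2 - J\right)$)
$h{\left(p{\left(2 \right)} \right)} + 308 = \left(-20 - 15 \left(-2 + 15\right)\right) + 308 = \left(-20 - 15 \cdot 13\right) + 308 = \left(-20 - 195\right) + 308 = -215 + 308 = 93$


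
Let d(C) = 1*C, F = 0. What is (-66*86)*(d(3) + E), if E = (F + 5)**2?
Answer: -158928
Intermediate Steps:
d(C) = C
E = 25 (E = (0 + 5)**2 = 5**2 = 25)
(-66*86)*(d(3) + E) = (-66*86)*(3 + 25) = -5676*28 = -158928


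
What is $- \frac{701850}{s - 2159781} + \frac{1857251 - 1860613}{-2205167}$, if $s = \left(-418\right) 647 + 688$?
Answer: $\frac{1555864569068}{5357539228013} \approx 0.29041$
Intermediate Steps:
$s = -269758$ ($s = -270446 + 688 = -269758$)
$- \frac{701850}{s - 2159781} + \frac{1857251 - 1860613}{-2205167} = - \frac{701850}{-269758 - 2159781} + \frac{1857251 - 1860613}{-2205167} = - \frac{701850}{-269758 - 2159781} + \left(1857251 - 1860613\right) \left(- \frac{1}{2205167}\right) = - \frac{701850}{-2429539} - - \frac{3362}{2205167} = \left(-701850\right) \left(- \frac{1}{2429539}\right) + \frac{3362}{2205167} = \frac{701850}{2429539} + \frac{3362}{2205167} = \frac{1555864569068}{5357539228013}$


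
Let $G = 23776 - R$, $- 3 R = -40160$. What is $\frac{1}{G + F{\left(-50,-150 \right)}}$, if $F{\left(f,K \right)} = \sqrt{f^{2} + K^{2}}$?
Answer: $\frac{11688}{121402403} - \frac{225 \sqrt{10}}{485609612} \approx 9.481 \cdot 10^{-5}$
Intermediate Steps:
$R = \frac{40160}{3}$ ($R = \left(- \frac{1}{3}\right) \left(-40160\right) = \frac{40160}{3} \approx 13387.0$)
$F{\left(f,K \right)} = \sqrt{K^{2} + f^{2}}$
$G = \frac{31168}{3}$ ($G = 23776 - \frac{40160}{3} = \frac{31168}{3} \approx 10389.0$)
$\frac{1}{G + F{\left(-50,-150 \right)}} = \frac{1}{\frac{31168}{3} + \sqrt{\left(-150\right)^{2} + \left(-50\right)^{2}}} = \frac{1}{\frac{31168}{3} + \sqrt{22500 + 2500}} = \frac{1}{\frac{31168}{3} + \sqrt{25000}} = \frac{1}{\frac{31168}{3} + 50 \sqrt{10}}$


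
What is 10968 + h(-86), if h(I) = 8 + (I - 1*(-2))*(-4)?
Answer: 11312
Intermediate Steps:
h(I) = -4*I (h(I) = 8 + (I + 2)*(-4) = 8 + (2 + I)*(-4) = 8 + (-8 - 4*I) = -4*I)
10968 + h(-86) = 10968 - 4*(-86) = 10968 + 344 = 11312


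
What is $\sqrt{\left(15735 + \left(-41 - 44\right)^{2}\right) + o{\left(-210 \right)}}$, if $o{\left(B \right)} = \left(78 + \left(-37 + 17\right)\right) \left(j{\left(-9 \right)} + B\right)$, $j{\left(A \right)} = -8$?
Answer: $2 \sqrt{2579} \approx 101.57$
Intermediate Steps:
$o{\left(B \right)} = -464 + 58 B$ ($o{\left(B \right)} = \left(78 + \left(-37 + 17\right)\right) \left(-8 + B\right) = \left(78 - 20\right) \left(-8 + B\right) = 58 \left(-8 + B\right) = -464 + 58 B$)
$\sqrt{\left(15735 + \left(-41 - 44\right)^{2}\right) + o{\left(-210 \right)}} = \sqrt{\left(15735 + \left(-41 - 44\right)^{2}\right) + \left(-464 + 58 \left(-210\right)\right)} = \sqrt{\left(15735 + \left(-85\right)^{2}\right) - 12644} = \sqrt{\left(15735 + 7225\right) - 12644} = \sqrt{22960 - 12644} = \sqrt{10316} = 2 \sqrt{2579}$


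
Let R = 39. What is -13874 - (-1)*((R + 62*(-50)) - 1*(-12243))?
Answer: -4692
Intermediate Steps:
-13874 - (-1)*((R + 62*(-50)) - 1*(-12243)) = -13874 - (-1)*((39 + 62*(-50)) - 1*(-12243)) = -13874 - (-1)*((39 - 3100) + 12243) = -13874 - (-1)*(-3061 + 12243) = -13874 - (-1)*9182 = -13874 - 1*(-9182) = -13874 + 9182 = -4692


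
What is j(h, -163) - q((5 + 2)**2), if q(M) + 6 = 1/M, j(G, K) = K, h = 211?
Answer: -7694/49 ≈ -157.02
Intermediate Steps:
q(M) = -6 + 1/M
j(h, -163) - q((5 + 2)**2) = -163 - (-6 + 1/((5 + 2)**2)) = -163 - (-6 + 1/(7**2)) = -163 - (-6 + 1/49) = -163 - 1*(-293/49) = -163 + 293/49 = -7694/49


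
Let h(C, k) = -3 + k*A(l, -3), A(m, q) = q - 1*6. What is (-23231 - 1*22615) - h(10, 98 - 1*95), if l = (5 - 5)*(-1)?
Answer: -45816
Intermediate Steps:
l = 0 (l = 0*(-1) = 0)
A(m, q) = -6 + q (A(m, q) = q - 6 = -6 + q)
h(C, k) = -3 - 9*k (h(C, k) = -3 + k*(-6 - 3) = -3 + k*(-9) = -3 - 9*k)
(-23231 - 1*22615) - h(10, 98 - 1*95) = (-23231 - 1*22615) - (-3 - 9*(98 - 1*95)) = (-23231 - 22615) - (-3 - 9*(98 - 95)) = -45846 - (-3 - 9*3) = -45846 - (-3 - 27) = -45846 - 1*(-30) = -45846 + 30 = -45816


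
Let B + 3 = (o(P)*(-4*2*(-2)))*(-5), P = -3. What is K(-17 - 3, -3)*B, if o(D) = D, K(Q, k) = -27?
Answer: -6399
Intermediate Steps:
B = 237 (B = -3 - 3*(-4*2)*(-2)*(-5) = -3 - (-24)*(-2)*(-5) = -3 - 3*16*(-5) = -3 - 48*(-5) = -3 + 240 = 237)
K(-17 - 3, -3)*B = -27*237 = -6399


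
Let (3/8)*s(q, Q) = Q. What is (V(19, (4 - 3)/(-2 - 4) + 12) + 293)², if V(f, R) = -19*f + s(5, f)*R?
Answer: 22886656/81 ≈ 2.8255e+5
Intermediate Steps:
s(q, Q) = 8*Q/3
V(f, R) = -19*f + 8*R*f/3 (V(f, R) = -19*f + (8*f/3)*R = -19*f + 8*R*f/3)
(V(19, (4 - 3)/(-2 - 4) + 12) + 293)² = ((⅓)*19*(-57 + 8*((4 - 3)/(-2 - 4) + 12)) + 293)² = ((⅓)*19*(-57 + 8*(1/(-6) + 12)) + 293)² = ((⅓)*19*(-57 + 8*(1*(-⅙) + 12)) + 293)² = ((⅓)*19*(-57 + 8*(-⅙ + 12)) + 293)² = ((⅓)*19*(-57 + 8*(71/6)) + 293)² = ((⅓)*19*(-57 + 284/3) + 293)² = ((⅓)*19*(113/3) + 293)² = (2147/9 + 293)² = (4784/9)² = 22886656/81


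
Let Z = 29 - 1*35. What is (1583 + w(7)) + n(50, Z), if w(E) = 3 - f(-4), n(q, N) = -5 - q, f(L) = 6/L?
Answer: 3065/2 ≈ 1532.5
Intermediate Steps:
Z = -6 (Z = 29 - 35 = -6)
w(E) = 9/2 (w(E) = 3 - 6/(-4) = 3 - 6*(-1)/4 = 3 - 1*(-3/2) = 3 + 3/2 = 9/2)
(1583 + w(7)) + n(50, Z) = (1583 + 9/2) + (-5 - 1*50) = 3175/2 + (-5 - 50) = 3175/2 - 55 = 3065/2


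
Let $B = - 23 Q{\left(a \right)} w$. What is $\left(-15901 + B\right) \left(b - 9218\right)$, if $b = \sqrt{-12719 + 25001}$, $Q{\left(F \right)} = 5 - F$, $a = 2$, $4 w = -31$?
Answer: $\frac{283292185}{2} - \frac{61465 \sqrt{12282}}{4} \approx 1.3994 \cdot 10^{8}$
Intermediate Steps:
$w = - \frac{31}{4}$ ($w = \frac{1}{4} \left(-31\right) = - \frac{31}{4} \approx -7.75$)
$b = \sqrt{12282} \approx 110.82$
$B = \frac{2139}{4}$ ($B = - 23 \left(5 - 2\right) \left(- \frac{31}{4}\right) = \left(-23\right) 3 \left(- \frac{31}{4}\right) = \left(-69\right) \left(- \frac{31}{4}\right) = \frac{2139}{4} \approx 534.75$)
$\left(-15901 + B\right) \left(b - 9218\right) = \left(-15901 + \frac{2139}{4}\right) \left(\sqrt{12282} - 9218\right) = - \frac{61465 \left(\sqrt{12282} - 9218\right)}{4} = - \frac{61465 \left(-9218 + \sqrt{12282}\right)}{4} = \frac{283292185}{2} - \frac{61465 \sqrt{12282}}{4}$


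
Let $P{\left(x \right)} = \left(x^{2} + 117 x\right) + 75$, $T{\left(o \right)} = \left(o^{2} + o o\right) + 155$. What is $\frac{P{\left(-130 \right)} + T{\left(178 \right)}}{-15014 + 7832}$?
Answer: $- \frac{32644}{3591} \approx -9.0905$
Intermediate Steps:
$T{\left(o \right)} = 155 + 2 o^{2}$ ($T{\left(o \right)} = \left(o^{2} + o^{2}\right) + 155 = 2 o^{2} + 155 = 155 + 2 o^{2}$)
$P{\left(x \right)} = 75 + x^{2} + 117 x$
$\frac{P{\left(-130 \right)} + T{\left(178 \right)}}{-15014 + 7832} = \frac{\left(75 + \left(-130\right)^{2} + 117 \left(-130\right)\right) + \left(155 + 2 \cdot 178^{2}\right)}{-15014 + 7832} = \frac{\left(75 + 16900 - 15210\right) + \left(155 + 2 \cdot 31684\right)}{-7182} = \left(1765 + \left(155 + 63368\right)\right) \left(- \frac{1}{7182}\right) = \left(1765 + 63523\right) \left(- \frac{1}{7182}\right) = 65288 \left(- \frac{1}{7182}\right) = - \frac{32644}{3591}$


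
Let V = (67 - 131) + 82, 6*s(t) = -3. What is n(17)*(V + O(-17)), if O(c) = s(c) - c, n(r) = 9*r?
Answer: 10557/2 ≈ 5278.5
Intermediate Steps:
s(t) = -½ (s(t) = (⅙)*(-3) = -½)
V = 18 (V = -64 + 82 = 18)
O(c) = -½ - c
n(17)*(V + O(-17)) = (9*17)*(18 + (-½ - 1*(-17))) = 153*(18 + (-½ + 17)) = 153*(18 + 33/2) = 153*(69/2) = 10557/2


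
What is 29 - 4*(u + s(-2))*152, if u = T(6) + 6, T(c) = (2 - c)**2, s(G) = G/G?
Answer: -13955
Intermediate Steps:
s(G) = 1
u = 22 (u = (-2 + 6)**2 + 6 = 4**2 + 6 = 16 + 6 = 22)
29 - 4*(u + s(-2))*152 = 29 - 4*(22 + 1)*152 = 29 - 4*23*152 = 29 - 92*152 = 29 - 13984 = -13955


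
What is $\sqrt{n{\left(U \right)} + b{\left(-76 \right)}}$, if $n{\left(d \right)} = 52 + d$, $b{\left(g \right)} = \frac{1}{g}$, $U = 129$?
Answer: $\frac{\sqrt{261345}}{38} \approx 13.453$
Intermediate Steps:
$\sqrt{n{\left(U \right)} + b{\left(-76 \right)}} = \sqrt{\left(52 + 129\right) + \frac{1}{-76}} = \sqrt{181 - \frac{1}{76}} = \sqrt{\frac{13755}{76}} = \frac{\sqrt{261345}}{38}$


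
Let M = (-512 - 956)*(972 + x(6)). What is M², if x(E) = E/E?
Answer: 2040223716496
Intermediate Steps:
x(E) = 1
M = -1428364 (M = (-512 - 956)*(972 + 1) = -1468*973 = -1428364)
M² = (-1428364)² = 2040223716496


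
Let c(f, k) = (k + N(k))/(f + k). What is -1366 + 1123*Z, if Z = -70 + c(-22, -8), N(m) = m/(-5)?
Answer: -5980232/75 ≈ -79736.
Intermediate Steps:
N(m) = -m/5 (N(m) = m*(-⅕) = -m/5)
c(f, k) = 4*k/(5*(f + k)) (c(f, k) = (k - k/5)/(f + k) = (4*k/5)/(f + k) = 4*k/(5*(f + k)))
Z = -5234/75 (Z = -70 + (⅘)*(-8)/(-22 - 8) = -70 + (⅘)*(-8)/(-30) = -70 + (⅘)*(-8)*(-1/30) = -70 + 16/75 = -5234/75 ≈ -69.787)
-1366 + 1123*Z = -1366 + 1123*(-5234/75) = -1366 - 5877782/75 = -5980232/75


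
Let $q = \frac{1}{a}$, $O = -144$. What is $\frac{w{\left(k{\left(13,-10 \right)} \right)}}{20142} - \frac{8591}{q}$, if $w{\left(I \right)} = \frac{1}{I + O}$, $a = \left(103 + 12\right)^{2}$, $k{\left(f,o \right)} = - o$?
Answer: $- \frac{306652697772301}{2699028} \approx -1.1362 \cdot 10^{8}$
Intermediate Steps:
$a = 13225$ ($a = 115^{2} = 13225$)
$w{\left(I \right)} = \frac{1}{-144 + I}$ ($w{\left(I \right)} = \frac{1}{I - 144} = \frac{1}{-144 + I}$)
$q = \frac{1}{13225} \approx 7.5614 \cdot 10^{-5}$
$\frac{w{\left(k{\left(13,-10 \right)} \right)}}{20142} - \frac{8591}{q} = \frac{1}{\left(-144 - -10\right) 20142} - 8591 \frac{1}{\frac{1}{13225}} = \frac{1}{-144 + 10} \cdot \frac{1}{20142} - 113615975 = \frac{1}{-134} \cdot \frac{1}{20142} - 113615975 = \left(- \frac{1}{134}\right) \frac{1}{20142} - 113615975 = - \frac{1}{2699028} - 113615975 = - \frac{306652697772301}{2699028}$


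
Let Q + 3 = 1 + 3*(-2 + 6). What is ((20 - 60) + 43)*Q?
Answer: 30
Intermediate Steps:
Q = 10 (Q = -3 + (1 + 3*(-2 + 6)) = -3 + (1 + 3*4) = -3 + (1 + 12) = -3 + 13 = 10)
((20 - 60) + 43)*Q = ((20 - 60) + 43)*10 = (-40 + 43)*10 = 3*10 = 30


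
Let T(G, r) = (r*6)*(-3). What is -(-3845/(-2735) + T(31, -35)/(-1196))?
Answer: -287557/327106 ≈ -0.87909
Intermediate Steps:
T(G, r) = -18*r (T(G, r) = (6*r)*(-3) = -18*r)
-(-3845/(-2735) + T(31, -35)/(-1196)) = -(-3845/(-2735) - 18*(-35)/(-1196)) = -(-3845*(-1/2735) + 630*(-1/1196)) = -(769/547 - 315/598) = -1*287557/327106 = -287557/327106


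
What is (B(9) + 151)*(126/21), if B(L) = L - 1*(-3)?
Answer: 978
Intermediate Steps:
B(L) = 3 + L (B(L) = L + 3 = 3 + L)
(B(9) + 151)*(126/21) = ((3 + 9) + 151)*(126/21) = (12 + 151)*(126*(1/21)) = 163*6 = 978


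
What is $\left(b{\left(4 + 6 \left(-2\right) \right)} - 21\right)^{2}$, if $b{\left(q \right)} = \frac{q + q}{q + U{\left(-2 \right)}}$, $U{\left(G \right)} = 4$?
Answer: $289$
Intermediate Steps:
$b{\left(q \right)} = \frac{2 q}{4 + q}$ ($b{\left(q \right)} = \frac{q + q}{q + 4} = \frac{2 q}{4 + q}$)
$\left(b{\left(4 + 6 \left(-2\right) \right)} - 21\right)^{2} = \left(\frac{2 \left(4 + 6 \left(-2\right)\right)}{4 + \left(4 + 6 \left(-2\right)\right)} - 21\right)^{2} = \left(\frac{2 \left(4 - 12\right)}{4 + \left(4 - 12\right)} - 21\right)^{2} = \left(2 \left(-8\right) \frac{1}{4 - 8} - 21\right)^{2} = \left(2 \left(-8\right) \frac{1}{-4} - 21\right)^{2} = \left(2 \left(-8\right) \left(- \frac{1}{4}\right) - 21\right)^{2} = \left(4 - 21\right)^{2} = \left(-17\right)^{2} = 289$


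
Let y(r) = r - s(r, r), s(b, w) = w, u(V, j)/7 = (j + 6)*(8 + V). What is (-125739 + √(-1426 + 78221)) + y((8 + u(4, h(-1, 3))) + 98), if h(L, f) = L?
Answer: -125739 + √76795 ≈ -1.2546e+5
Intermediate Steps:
u(V, j) = 7*(6 + j)*(8 + V) (u(V, j) = 7*((j + 6)*(8 + V)) = 7*((6 + j)*(8 + V)) = 7*(6 + j)*(8 + V))
y(r) = 0 (y(r) = r - r = 0)
(-125739 + √(-1426 + 78221)) + y((8 + u(4, h(-1, 3))) + 98) = (-125739 + √(-1426 + 78221)) + 0 = (-125739 + √76795) + 0 = -125739 + √76795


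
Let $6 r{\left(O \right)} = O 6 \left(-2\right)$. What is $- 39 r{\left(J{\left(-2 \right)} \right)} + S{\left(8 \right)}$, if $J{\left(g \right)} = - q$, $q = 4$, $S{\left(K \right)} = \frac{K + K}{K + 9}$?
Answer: $- \frac{5288}{17} \approx -311.06$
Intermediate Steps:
$S{\left(K \right)} = \frac{2 K}{9 + K}$
$J{\left(g \right)} = -4$ ($J{\left(g \right)} = \left(-1\right) 4 = -4$)
$r{\left(O \right)} = - 2 O$ ($r{\left(O \right)} = \frac{O 6 \left(-2\right)}{6} = \frac{6 O \left(-2\right)}{6} = \frac{\left(-12\right) O}{6} = - 2 O$)
$- 39 r{\left(J{\left(-2 \right)} \right)} + S{\left(8 \right)} = - 39 \left(\left(-2\right) \left(-4\right)\right) + 2 \cdot 8 \frac{1}{9 + 8} = \left(-39\right) 8 + 2 \cdot 8 \cdot \frac{1}{17} = -312 + 2 \cdot 8 \cdot \frac{1}{17} = -312 + \frac{16}{17} = - \frac{5288}{17}$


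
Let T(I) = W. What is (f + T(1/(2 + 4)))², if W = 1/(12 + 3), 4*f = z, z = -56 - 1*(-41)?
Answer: 48841/3600 ≈ 13.567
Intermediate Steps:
z = -15 (z = -56 + 41 = -15)
f = -15/4 (f = (¼)*(-15) = -15/4 ≈ -3.7500)
W = 1/15 ≈ 0.066667
T(I) = 1/15
(f + T(1/(2 + 4)))² = (-15/4 + 1/15)² = (-221/60)² = 48841/3600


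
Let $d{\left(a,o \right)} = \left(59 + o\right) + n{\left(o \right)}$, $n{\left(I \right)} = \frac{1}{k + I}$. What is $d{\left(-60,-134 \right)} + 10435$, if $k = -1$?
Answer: $\frac{1398599}{135} \approx 10360.0$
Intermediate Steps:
$n{\left(I \right)} = \frac{1}{-1 + I}$
$d{\left(a,o \right)} = 59 + o + \frac{1}{-1 + o}$ ($d{\left(a,o \right)} = \left(59 + o\right) + \frac{1}{-1 + o} = 59 + o + \frac{1}{-1 + o}$)
$d{\left(-60,-134 \right)} + 10435 = \frac{1 + \left(-1 - 134\right) \left(59 - 134\right)}{-1 - 134} + 10435 = \frac{1 - -10125}{-135} + 10435 = - \frac{1 + 10125}{135} + 10435 = \left(- \frac{1}{135}\right) 10126 + 10435 = - \frac{10126}{135} + 10435 = \frac{1398599}{135}$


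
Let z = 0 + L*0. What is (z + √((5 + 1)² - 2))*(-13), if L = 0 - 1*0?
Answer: -13*√34 ≈ -75.802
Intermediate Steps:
L = 0 (L = 0 + 0 = 0)
z = 0 (z = 0 + 0*0 = 0 + 0 = 0)
(z + √((5 + 1)² - 2))*(-13) = (0 + √((5 + 1)² - 2))*(-13) = (0 + √(6² - 2))*(-13) = (0 + √(36 - 2))*(-13) = (0 + √34)*(-13) = √34*(-13) = -13*√34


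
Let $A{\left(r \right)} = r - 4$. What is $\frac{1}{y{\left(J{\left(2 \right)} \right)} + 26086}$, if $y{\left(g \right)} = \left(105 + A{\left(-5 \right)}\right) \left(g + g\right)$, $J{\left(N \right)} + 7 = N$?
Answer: $\frac{1}{25126} \approx 3.9799 \cdot 10^{-5}$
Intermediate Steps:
$A{\left(r \right)} = -4 + r$ ($A{\left(r \right)} = r - 4 = -4 + r$)
$J{\left(N \right)} = -7 + N$
$y{\left(g \right)} = 192 g$ ($y{\left(g \right)} = \left(105 - 9\right) \left(g + g\right) = \left(105 - 9\right) 2 g = 96 \cdot 2 g = 192 g$)
$\frac{1}{y{\left(J{\left(2 \right)} \right)} + 26086} = \frac{1}{192 \left(-7 + 2\right) + 26086} = \frac{1}{192 \left(-5\right) + 26086} = \frac{1}{-960 + 26086} = \frac{1}{25126}$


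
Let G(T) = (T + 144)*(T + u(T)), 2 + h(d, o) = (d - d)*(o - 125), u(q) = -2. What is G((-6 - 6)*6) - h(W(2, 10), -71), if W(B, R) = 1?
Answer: -5326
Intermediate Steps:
h(d, o) = -2 (h(d, o) = -2 + (d - d)*(o - 125) = -2 + 0*(-125 + o) = -2 + 0 = -2)
G(T) = (-2 + T)*(144 + T) (G(T) = (T + 144)*(T - 2) = (144 + T)*(-2 + T) = (-2 + T)*(144 + T))
G((-6 - 6)*6) - h(W(2, 10), -71) = (-288 + ((-6 - 6)*6)² + 142*((-6 - 6)*6)) - 1*(-2) = (-288 + (-12*6)² + 142*(-12*6)) + 2 = (-288 + (-72)² + 142*(-72)) + 2 = (-288 + 5184 - 10224) + 2 = -5328 + 2 = -5326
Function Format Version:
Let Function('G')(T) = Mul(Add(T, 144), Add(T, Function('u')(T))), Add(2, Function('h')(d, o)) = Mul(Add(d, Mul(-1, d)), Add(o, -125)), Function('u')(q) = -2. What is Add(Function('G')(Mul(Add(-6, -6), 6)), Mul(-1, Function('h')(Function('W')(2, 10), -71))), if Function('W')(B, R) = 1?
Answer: -5326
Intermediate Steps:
Function('h')(d, o) = -2 (Function('h')(d, o) = Add(-2, Mul(Add(d, Mul(-1, d)), Add(o, -125))) = Add(-2, Mul(0, Add(-125, o))) = Add(-2, 0) = -2)
Function('G')(T) = Mul(Add(-2, T), Add(144, T)) (Function('G')(T) = Mul(Add(T, 144), Add(T, -2)) = Mul(Add(144, T), Add(-2, T)) = Mul(Add(-2, T), Add(144, T)))
Add(Function('G')(Mul(Add(-6, -6), 6)), Mul(-1, Function('h')(Function('W')(2, 10), -71))) = Add(Add(-288, Pow(Mul(Add(-6, -6), 6), 2), Mul(142, Mul(Add(-6, -6), 6))), Mul(-1, -2)) = Add(Add(-288, Pow(Mul(-12, 6), 2), Mul(142, Mul(-12, 6))), 2) = Add(Add(-288, Pow(-72, 2), Mul(142, -72)), 2) = Add(Add(-288, 5184, -10224), 2) = Add(-5328, 2) = -5326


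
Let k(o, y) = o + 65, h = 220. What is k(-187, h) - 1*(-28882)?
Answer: 28760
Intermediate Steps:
k(o, y) = 65 + o
k(-187, h) - 1*(-28882) = (65 - 187) - 1*(-28882) = -122 + 28882 = 28760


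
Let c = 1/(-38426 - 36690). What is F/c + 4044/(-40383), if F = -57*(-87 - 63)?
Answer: -8645216871148/13461 ≈ -6.4224e+8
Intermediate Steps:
c = -1/75116 (c = 1/(-75116) = -1/75116 ≈ -1.3313e-5)
F = 8550 (F = -57*(-150) = 8550)
F/c + 4044/(-40383) = 8550/(-1/75116) + 4044/(-40383) = 8550*(-75116) + 4044*(-1/40383) = -642241800 - 1348/13461 = -8645216871148/13461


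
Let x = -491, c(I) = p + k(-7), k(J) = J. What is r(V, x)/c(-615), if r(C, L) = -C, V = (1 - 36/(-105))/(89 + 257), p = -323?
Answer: 47/3996300 ≈ 1.1761e-5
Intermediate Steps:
c(I) = -330 (c(I) = -323 - 7 = -330)
V = 47/12110 (V = (1 - 36*(-1/105))/346 = (1 + 12/35)*(1/346) = (47/35)*(1/346) = 47/12110 ≈ 0.0038811)
r(V, x)/c(-615) = -1*47/12110/(-330) = -47/12110*(-1/330) = 47/3996300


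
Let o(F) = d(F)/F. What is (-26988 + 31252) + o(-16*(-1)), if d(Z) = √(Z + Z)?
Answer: 4264 + √2/4 ≈ 4264.4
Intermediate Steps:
d(Z) = √2*√Z (d(Z) = √(2*Z) = √2*√Z)
o(F) = √2/√F (o(F) = (√2*√F)/F = √2/√F)
(-26988 + 31252) + o(-16*(-1)) = (-26988 + 31252) + √2/√(-16*(-1)) = 4264 + √2/√16 = 4264 + √2*(¼) = 4264 + √2/4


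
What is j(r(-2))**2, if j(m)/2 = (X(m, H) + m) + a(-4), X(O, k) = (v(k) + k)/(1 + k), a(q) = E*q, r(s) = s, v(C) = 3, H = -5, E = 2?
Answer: 361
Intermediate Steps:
a(q) = 2*q
X(O, k) = (3 + k)/(1 + k)
j(m) = -15 + 2*m (j(m) = 2*(((3 - 5)/(1 - 5) + m) + 2*(-4)) = 2*((-2/(-4) + m) - 8) = 2*((-1/4*(-2) + m) - 8) = 2*((1/2 + m) - 8) = 2*(-15/2 + m) = -15 + 2*m)
j(r(-2))**2 = (-15 + 2*(-2))**2 = (-15 - 4)**2 = (-19)**2 = 361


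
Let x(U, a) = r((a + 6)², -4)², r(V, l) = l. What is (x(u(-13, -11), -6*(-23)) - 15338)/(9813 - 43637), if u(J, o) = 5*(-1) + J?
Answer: 7661/16912 ≈ 0.45299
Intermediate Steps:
u(J, o) = -5 + J
x(U, a) = 16 (x(U, a) = (-4)² = 16)
(x(u(-13, -11), -6*(-23)) - 15338)/(9813 - 43637) = (16 - 15338)/(9813 - 43637) = -15322/(-33824) = -15322*(-1/33824) = 7661/16912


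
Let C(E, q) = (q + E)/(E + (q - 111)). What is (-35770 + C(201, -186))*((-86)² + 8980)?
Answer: -2343088315/4 ≈ -5.8577e+8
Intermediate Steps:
C(E, q) = (E + q)/(-111 + E + q) (C(E, q) = (E + q)/(E + (-111 + q)) = (E + q)/(-111 + E + q))
(-35770 + C(201, -186))*((-86)² + 8980) = (-35770 + (201 - 186)/(-111 + 201 - 186))*((-86)² + 8980) = (-35770 + 15/(-96))*(7396 + 8980) = (-35770 - 1/96*15)*16376 = (-35770 - 5/32)*16376 = -1144645/32*16376 = -2343088315/4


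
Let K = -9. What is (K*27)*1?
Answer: -243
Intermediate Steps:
(K*27)*1 = -9*27*1 = -243*1 = -243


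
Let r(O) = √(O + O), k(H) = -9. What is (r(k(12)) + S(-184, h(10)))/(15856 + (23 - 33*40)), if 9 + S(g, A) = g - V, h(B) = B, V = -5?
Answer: -188/14559 + I*√2/4853 ≈ -0.012913 + 0.00029141*I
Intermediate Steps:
r(O) = √2*√O (r(O) = √(2*O) = √2*√O)
S(g, A) = -4 + g (S(g, A) = -9 + (g - 1*(-5)) = -9 + (g + 5) = -9 + (5 + g) = -4 + g)
(r(k(12)) + S(-184, h(10)))/(15856 + (23 - 33*40)) = (√2*√(-9) + (-4 - 184))/(15856 + (23 - 33*40)) = (√2*(3*I) - 188)/(15856 + (23 - 1320)) = (3*I*√2 - 188)/(15856 - 1297) = (-188 + 3*I*√2)/14559 = (-188 + 3*I*√2)*(1/14559) = -188/14559 + I*√2/4853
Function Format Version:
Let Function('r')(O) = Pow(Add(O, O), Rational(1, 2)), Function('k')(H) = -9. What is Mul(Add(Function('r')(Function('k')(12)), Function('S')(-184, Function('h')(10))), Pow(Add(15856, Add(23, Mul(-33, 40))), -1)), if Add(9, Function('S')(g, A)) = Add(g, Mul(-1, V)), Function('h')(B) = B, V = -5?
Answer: Add(Rational(-188, 14559), Mul(Rational(1, 4853), I, Pow(2, Rational(1, 2)))) ≈ Add(-0.012913, Mul(0.00029141, I))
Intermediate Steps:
Function('r')(O) = Mul(Pow(2, Rational(1, 2)), Pow(O, Rational(1, 2))) (Function('r')(O) = Pow(Mul(2, O), Rational(1, 2)) = Mul(Pow(2, Rational(1, 2)), Pow(O, Rational(1, 2))))
Function('S')(g, A) = Add(-4, g) (Function('S')(g, A) = Add(-9, Add(g, Mul(-1, -5))) = Add(-9, Add(g, 5)) = Add(-9, Add(5, g)) = Add(-4, g))
Mul(Add(Function('r')(Function('k')(12)), Function('S')(-184, Function('h')(10))), Pow(Add(15856, Add(23, Mul(-33, 40))), -1)) = Mul(Add(Mul(Pow(2, Rational(1, 2)), Pow(-9, Rational(1, 2))), Add(-4, -184)), Pow(Add(15856, Add(23, Mul(-33, 40))), -1)) = Mul(Add(Mul(Pow(2, Rational(1, 2)), Mul(3, I)), -188), Pow(Add(15856, Add(23, -1320)), -1)) = Mul(Add(Mul(3, I, Pow(2, Rational(1, 2))), -188), Pow(Add(15856, -1297), -1)) = Mul(Add(-188, Mul(3, I, Pow(2, Rational(1, 2)))), Pow(14559, -1)) = Mul(Add(-188, Mul(3, I, Pow(2, Rational(1, 2)))), Rational(1, 14559)) = Add(Rational(-188, 14559), Mul(Rational(1, 4853), I, Pow(2, Rational(1, 2))))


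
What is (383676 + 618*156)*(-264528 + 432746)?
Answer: 80758770312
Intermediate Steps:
(383676 + 618*156)*(-264528 + 432746) = (383676 + 96408)*168218 = 480084*168218 = 80758770312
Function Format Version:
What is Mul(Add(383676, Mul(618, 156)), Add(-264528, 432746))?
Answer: 80758770312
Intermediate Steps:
Mul(Add(383676, Mul(618, 156)), Add(-264528, 432746)) = Mul(Add(383676, 96408), 168218) = Mul(480084, 168218) = 80758770312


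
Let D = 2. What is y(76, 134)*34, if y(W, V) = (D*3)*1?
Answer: 204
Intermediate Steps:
y(W, V) = 6 (y(W, V) = (2*3)*1 = 6*1 = 6)
y(76, 134)*34 = 6*34 = 204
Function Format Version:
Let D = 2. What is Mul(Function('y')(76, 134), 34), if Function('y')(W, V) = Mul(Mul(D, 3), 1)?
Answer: 204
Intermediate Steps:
Function('y')(W, V) = 6 (Function('y')(W, V) = Mul(Mul(2, 3), 1) = Mul(6, 1) = 6)
Mul(Function('y')(76, 134), 34) = Mul(6, 34) = 204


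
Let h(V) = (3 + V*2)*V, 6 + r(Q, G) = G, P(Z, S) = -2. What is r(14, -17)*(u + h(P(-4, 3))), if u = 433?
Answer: -10005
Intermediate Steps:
r(Q, G) = -6 + G
h(V) = V*(3 + 2*V) (h(V) = (3 + 2*V)*V = V*(3 + 2*V))
r(14, -17)*(u + h(P(-4, 3))) = (-6 - 17)*(433 - 2*(3 + 2*(-2))) = -23*(433 - 2*(3 - 4)) = -23*(433 - 2*(-1)) = -23*(433 + 2) = -23*435 = -10005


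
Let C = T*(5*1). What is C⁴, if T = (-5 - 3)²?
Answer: 10485760000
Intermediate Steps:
T = 64 (T = (-8)² = 64)
C = 320 (C = 64*(5*1) = 64*5 = 320)
C⁴ = 320⁴ = 10485760000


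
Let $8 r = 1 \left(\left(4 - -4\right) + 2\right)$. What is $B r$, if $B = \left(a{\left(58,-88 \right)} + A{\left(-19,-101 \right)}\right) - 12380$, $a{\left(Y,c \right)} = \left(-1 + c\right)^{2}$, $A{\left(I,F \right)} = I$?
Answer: $- \frac{11195}{2} \approx -5597.5$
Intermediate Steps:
$B = -4478$ ($B = \left(\left(-1 - 88\right)^{2} - 19\right) - 12380 = \left(\left(-89\right)^{2} - 19\right) - 12380 = \left(7921 - 19\right) - 12380 = 7902 - 12380 = -4478$)
$r = \frac{5}{4}$ ($r = \frac{1 \left(\left(4 - -4\right) + 2\right)}{8} = \frac{1 \left(\left(4 + 4\right) + 2\right)}{8} = \frac{1 \left(8 + 2\right)}{8} = \frac{1 \cdot 10}{8} = \frac{1}{8} \cdot 10 = \frac{5}{4} \approx 1.25$)
$B r = \left(-4478\right) \frac{5}{4} = - \frac{11195}{2}$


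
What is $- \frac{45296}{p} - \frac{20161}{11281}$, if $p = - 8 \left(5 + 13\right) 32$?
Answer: $\frac{26130143}{3248928} \approx 8.0427$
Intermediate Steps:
$p = -4608$ ($p = \left(-8\right) 18 \cdot 32 = \left(-144\right) 32 = -4608$)
$- \frac{45296}{p} - \frac{20161}{11281} = - \frac{45296}{-4608} - \frac{20161}{11281} = \left(-45296\right) \left(- \frac{1}{4608}\right) - \frac{20161}{11281} = \frac{2831}{288} - \frac{20161}{11281} = \frac{26130143}{3248928}$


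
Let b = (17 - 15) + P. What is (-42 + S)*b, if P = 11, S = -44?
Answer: -1118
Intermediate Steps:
b = 13 (b = (17 - 15) + 11 = 2 + 11 = 13)
(-42 + S)*b = (-42 - 44)*13 = -86*13 = -1118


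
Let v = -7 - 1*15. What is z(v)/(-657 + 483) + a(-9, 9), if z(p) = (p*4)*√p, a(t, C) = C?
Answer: 9 + 44*I*√22/87 ≈ 9.0 + 2.3722*I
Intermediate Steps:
v = -22 (v = -7 - 15 = -22)
z(p) = 4*p^(3/2) (z(p) = (4*p)*√p = 4*p^(3/2))
z(v)/(-657 + 483) + a(-9, 9) = (4*(-22)^(3/2))/(-657 + 483) + 9 = (4*(-22*I*√22))/(-174) + 9 = -(-44)*I*√22/87 + 9 = 44*I*√22/87 + 9 = 9 + 44*I*√22/87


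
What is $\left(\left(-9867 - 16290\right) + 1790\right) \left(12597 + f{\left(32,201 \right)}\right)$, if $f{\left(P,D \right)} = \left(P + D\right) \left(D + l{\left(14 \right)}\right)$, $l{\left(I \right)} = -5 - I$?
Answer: $-1340258101$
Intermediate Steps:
$f{\left(P,D \right)} = \left(-19 + D\right) \left(D + P\right)$ ($f{\left(P,D \right)} = \left(P + D\right) \left(D - 19\right) = \left(D + P\right) \left(D - 19\right) = \left(D + P\right) \left(-19 + D\right) = \left(-19 + D\right) \left(D + P\right)$)
$\left(\left(-9867 - 16290\right) + 1790\right) \left(12597 + f{\left(32,201 \right)}\right) = \left(\left(-9867 - 16290\right) + 1790\right) \left(12597 + \left(201^{2} - 3819 - 608 + 201 \cdot 32\right)\right) = \left(\left(-9867 - 16290\right) + 1790\right) \left(12597 + \left(40401 - 3819 - 608 + 6432\right)\right) = \left(-26157 + 1790\right) \left(12597 + 42406\right) = \left(-24367\right) 55003 = -1340258101$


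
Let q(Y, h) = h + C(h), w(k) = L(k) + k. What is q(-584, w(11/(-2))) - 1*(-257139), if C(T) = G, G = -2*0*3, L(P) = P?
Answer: 257128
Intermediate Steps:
G = 0 (G = 0*3 = 0)
C(T) = 0
w(k) = 2*k (w(k) = k + k = 2*k)
q(Y, h) = h (q(Y, h) = h + 0 = h)
q(-584, w(11/(-2))) - 1*(-257139) = 2*(11/(-2)) - 1*(-257139) = 2*(11*(-½)) + 257139 = 2*(-11/2) + 257139 = -11 + 257139 = 257128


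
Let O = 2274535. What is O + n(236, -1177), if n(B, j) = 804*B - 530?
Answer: 2463749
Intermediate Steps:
n(B, j) = -530 + 804*B
O + n(236, -1177) = 2274535 + (-530 + 804*236) = 2274535 + (-530 + 189744) = 2274535 + 189214 = 2463749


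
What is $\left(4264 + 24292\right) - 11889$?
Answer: $16667$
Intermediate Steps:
$\left(4264 + 24292\right) - 11889 = 28556 - 11889 = 16667$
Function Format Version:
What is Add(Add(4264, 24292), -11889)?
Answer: 16667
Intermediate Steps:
Add(Add(4264, 24292), -11889) = Add(28556, -11889) = 16667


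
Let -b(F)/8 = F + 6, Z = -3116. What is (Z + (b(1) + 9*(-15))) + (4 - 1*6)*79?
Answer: -3465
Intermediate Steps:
b(F) = -48 - 8*F (b(F) = -8*(F + 6) = -8*(6 + F) = -48 - 8*F)
(Z + (b(1) + 9*(-15))) + (4 - 1*6)*79 = (-3116 + ((-48 - 8*1) + 9*(-15))) + (4 - 1*6)*79 = (-3116 + ((-48 - 8) - 135)) + (4 - 6)*79 = (-3116 + (-56 - 135)) - 2*79 = (-3116 - 191) - 158 = -3307 - 158 = -3465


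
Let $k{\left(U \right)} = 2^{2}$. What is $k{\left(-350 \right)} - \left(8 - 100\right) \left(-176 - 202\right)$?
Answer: $-34772$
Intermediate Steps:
$k{\left(U \right)} = 4$
$k{\left(-350 \right)} - \left(8 - 100\right) \left(-176 - 202\right) = 4 - \left(8 - 100\right) \left(-176 - 202\right) = 4 - \left(8 - 100\right) \left(-378\right) = 4 - \left(-92\right) \left(-378\right) = 4 - 34776 = -34772$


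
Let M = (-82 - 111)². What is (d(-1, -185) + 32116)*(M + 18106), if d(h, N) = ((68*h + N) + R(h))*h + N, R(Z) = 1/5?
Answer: 1781534249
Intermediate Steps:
R(Z) = ⅕
d(h, N) = N + h*(⅕ + N + 68*h) (d(h, N) = ((68*h + N) + ⅕)*h + N = ((N + 68*h) + ⅕)*h + N = (⅕ + N + 68*h)*h + N = h*(⅕ + N + 68*h) + N = N + h*(⅕ + N + 68*h))
M = 37249 (M = (-193)² = 37249)
(d(-1, -185) + 32116)*(M + 18106) = ((-185 + 68*(-1)² + (⅕)*(-1) - 185*(-1)) + 32116)*(37249 + 18106) = ((-185 + 68*1 - ⅕ + 185) + 32116)*55355 = ((-185 + 68 - ⅕ + 185) + 32116)*55355 = (339/5 + 32116)*55355 = (160919/5)*55355 = 1781534249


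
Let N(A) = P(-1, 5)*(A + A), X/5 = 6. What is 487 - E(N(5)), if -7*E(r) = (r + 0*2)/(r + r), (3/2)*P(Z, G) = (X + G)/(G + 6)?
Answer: 6819/14 ≈ 487.07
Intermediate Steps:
X = 30 (X = 5*6 = 30)
P(Z, G) = 2*(30 + G)/(3*(6 + G)) (P(Z, G) = 2*((30 + G)/(G + 6))/3 = 2*((30 + G)/(6 + G))/3 = 2*(30 + G)/(3*(6 + G)))
N(A) = 140*A/33 (N(A) = (2*(30 + 5)/(3*(6 + 5)))*(A + A) = ((2/3)*35/11)*(2*A) = ((2/3)*(1/11)*35)*(2*A) = 70*(2*A)/33 = 140*A/33)
E(r) = -1/14 (E(r) = -(r + 0*2)/(7*(r + r)) = -(r + 0)/(7*(2*r)) = -r*1/(2*r)/7 = -1/7*1/2 = -1/14)
487 - E(N(5)) = 487 - 1*(-1/14) = 487 + 1/14 = 6819/14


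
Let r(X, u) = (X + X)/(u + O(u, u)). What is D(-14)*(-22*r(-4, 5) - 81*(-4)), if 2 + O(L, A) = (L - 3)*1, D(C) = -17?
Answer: -30532/5 ≈ -6106.4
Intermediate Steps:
O(L, A) = -5 + L (O(L, A) = -2 + (L - 3)*1 = -2 + (-3 + L)*1 = -2 + (-3 + L) = -5 + L)
r(X, u) = 2*X/(-5 + 2*u) (r(X, u) = (X + X)/(u + (-5 + u)) = (2*X)/(-5 + 2*u) = 2*X/(-5 + 2*u))
D(-14)*(-22*r(-4, 5) - 81*(-4)) = -17*(-44*(-4)/(-5 + 2*5) - 81*(-4)) = -17*(-44*(-4)/(-5 + 10) + 324) = -17*(-44*(-4)/5 + 324) = -17*(-22*(-8/5) + 324) = -17*(176/5 + 324) = -17*1796/5 = -30532/5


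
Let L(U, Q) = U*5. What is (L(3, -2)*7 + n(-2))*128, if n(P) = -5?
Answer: 12800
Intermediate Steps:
L(U, Q) = 5*U
(L(3, -2)*7 + n(-2))*128 = ((5*3)*7 - 5)*128 = (15*7 - 5)*128 = (105 - 5)*128 = 100*128 = 12800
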